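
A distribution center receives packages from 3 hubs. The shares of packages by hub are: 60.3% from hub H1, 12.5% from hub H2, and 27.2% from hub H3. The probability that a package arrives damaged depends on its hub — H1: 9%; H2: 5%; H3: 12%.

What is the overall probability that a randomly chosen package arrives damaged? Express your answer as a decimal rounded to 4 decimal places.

Using total probability over the partition,
P(D) = P(D|H1)·P(H1) + P(D|H2)·P(H2) + P(D|H3)·P(H3)
      = 0.09·0.603 + 0.05·0.125 + 0.12·0.272
      = 0.05427 + 0.00625 + 0.03264 = 0.09316

0.0932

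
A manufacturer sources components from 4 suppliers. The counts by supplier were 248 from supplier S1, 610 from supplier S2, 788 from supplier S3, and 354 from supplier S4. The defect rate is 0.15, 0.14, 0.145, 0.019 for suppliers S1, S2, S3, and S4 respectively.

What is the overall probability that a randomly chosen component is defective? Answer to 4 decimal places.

Total: 248 + 610 + 788 + 354 = 2000.
P(S1) = 248/2000 = 0.124. P(S2) = 610/2000 = 0.305. P(S3) = 788/2000 = 0.394. P(S4) = 354/2000 = 0.177.
Using total probability over the partition,
P(D) = P(D|S1)·P(S1) + P(D|S2)·P(S2) + P(D|S3)·P(S3) + P(D|S4)·P(S4)
      = 0.15·0.124 + 0.14·0.305 + 0.145·0.394 + 0.019·0.177
      = 0.0186 + 0.0427 + 0.05713 + 0.003363 = 0.121793

P(D) ≈ 0.1218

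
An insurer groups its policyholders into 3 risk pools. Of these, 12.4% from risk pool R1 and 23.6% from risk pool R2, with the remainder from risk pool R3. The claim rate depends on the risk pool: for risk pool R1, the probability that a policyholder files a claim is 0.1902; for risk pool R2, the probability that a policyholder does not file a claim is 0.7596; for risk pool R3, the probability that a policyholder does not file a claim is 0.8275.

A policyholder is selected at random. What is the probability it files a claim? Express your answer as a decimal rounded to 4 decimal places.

P(R3) = 1 − (0.124 + 0.236) = 0.64.
P(C|R2) = 1 − 0.7596 = 0.2404.
P(C|R3) = 1 − 0.8275 = 0.1725.
P(C) = P(C|R1)·P(R1) + P(C|R2)·P(R2) + P(C|R3)·P(R3)
      = 0.1902·0.124 + 0.2404·0.236 + 0.1725·0.64
      = 0.0235848 + 0.0567344 + 0.1104 = 0.1907192

0.1907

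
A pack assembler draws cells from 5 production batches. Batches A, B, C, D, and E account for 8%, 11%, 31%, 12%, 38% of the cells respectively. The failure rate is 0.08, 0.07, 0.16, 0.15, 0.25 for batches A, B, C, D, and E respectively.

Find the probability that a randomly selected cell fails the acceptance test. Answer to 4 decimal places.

P(F) ≈ 0.1767

Using total probability over the partition,
P(F) = P(F|A)·P(A) + P(F|B)·P(B) + P(F|C)·P(C) + P(F|D)·P(D) + P(F|E)·P(E)
      = 0.08·0.08 + 0.07·0.11 + 0.16·0.31 + 0.15·0.12 + 0.25·0.38
      = 0.0064 + 0.0077 + 0.0496 + 0.018 + 0.095 = 0.1767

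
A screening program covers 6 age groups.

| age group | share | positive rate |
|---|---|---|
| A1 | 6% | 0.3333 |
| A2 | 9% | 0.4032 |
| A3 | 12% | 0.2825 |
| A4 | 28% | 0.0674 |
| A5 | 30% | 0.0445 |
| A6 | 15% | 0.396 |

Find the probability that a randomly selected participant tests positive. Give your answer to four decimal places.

Using total probability over the partition,
P(T) = P(T|A1)·P(A1) + P(T|A2)·P(A2) + P(T|A3)·P(A3) + P(T|A4)·P(A4) + P(T|A5)·P(A5) + P(T|A6)·P(A6)
      = 0.3333·0.06 + 0.4032·0.09 + 0.2825·0.12 + 0.0674·0.28 + 0.0445·0.3 + 0.396·0.15
      = 0.019998 + 0.036288 + 0.0339 + 0.018872 + 0.01335 + 0.0594 = 0.181808

P(T) ≈ 0.1818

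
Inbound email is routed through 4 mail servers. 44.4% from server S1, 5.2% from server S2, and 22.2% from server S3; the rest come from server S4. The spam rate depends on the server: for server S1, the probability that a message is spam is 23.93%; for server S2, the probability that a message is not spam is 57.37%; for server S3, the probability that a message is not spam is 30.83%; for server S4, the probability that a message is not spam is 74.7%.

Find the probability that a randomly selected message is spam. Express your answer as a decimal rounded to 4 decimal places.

P(S4) = 1 − (0.444 + 0.052 + 0.222) = 0.282.
P(S|S2) = 1 − 0.5737 = 0.4263.
P(S|S3) = 1 − 0.3083 = 0.6917.
P(S|S4) = 1 − 0.747 = 0.253.
By the law of total probability,
P(S) = P(S|S1)·P(S1) + P(S|S2)·P(S2) + P(S|S3)·P(S3) + P(S|S4)·P(S4)
      = 0.2393·0.444 + 0.4263·0.052 + 0.6917·0.222 + 0.253·0.282
      = 0.1062492 + 0.0221676 + 0.1535574 + 0.071346 = 0.3533202

0.3533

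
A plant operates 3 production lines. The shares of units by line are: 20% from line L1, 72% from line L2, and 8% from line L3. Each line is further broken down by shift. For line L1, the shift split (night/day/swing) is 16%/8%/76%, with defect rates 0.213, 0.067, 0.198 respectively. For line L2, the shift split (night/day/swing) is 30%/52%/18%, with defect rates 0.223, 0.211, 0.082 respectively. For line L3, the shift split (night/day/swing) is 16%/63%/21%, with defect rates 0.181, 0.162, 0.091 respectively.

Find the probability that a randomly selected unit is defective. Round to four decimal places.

P(D|L1) = 0.16·0.213 + 0.08·0.067 + 0.76·0.198 = 0.03408 + 0.00536 + 0.15048 = 0.18992
P(D|L2) = 0.3·0.223 + 0.52·0.211 + 0.18·0.082 = 0.0669 + 0.10972 + 0.01476 = 0.19138
P(D|L3) = 0.16·0.181 + 0.63·0.162 + 0.21·0.091 = 0.02896 + 0.10206 + 0.01911 = 0.15013
Then overall,
P(D) = 0.2·0.18992 + 0.72·0.19138 + 0.08·0.15013
      = 0.037984 + 0.1377936 + 0.0120104 = 0.187788

P(D) ≈ 0.1878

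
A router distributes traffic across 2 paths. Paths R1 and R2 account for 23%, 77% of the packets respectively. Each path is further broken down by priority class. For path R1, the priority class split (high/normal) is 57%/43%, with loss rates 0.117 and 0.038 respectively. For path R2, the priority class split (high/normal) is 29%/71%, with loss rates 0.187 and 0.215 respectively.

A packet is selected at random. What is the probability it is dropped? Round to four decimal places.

0.1784

P(L|R1) = 0.57·0.117 + 0.43·0.038 = 0.06669 + 0.01634 = 0.08303
P(L|R2) = 0.29·0.187 + 0.71·0.215 = 0.05423 + 0.15265 = 0.20688
Then overall,
P(L) = 0.23·0.08303 + 0.77·0.20688
      = 0.0190969 + 0.1592976 = 0.1783945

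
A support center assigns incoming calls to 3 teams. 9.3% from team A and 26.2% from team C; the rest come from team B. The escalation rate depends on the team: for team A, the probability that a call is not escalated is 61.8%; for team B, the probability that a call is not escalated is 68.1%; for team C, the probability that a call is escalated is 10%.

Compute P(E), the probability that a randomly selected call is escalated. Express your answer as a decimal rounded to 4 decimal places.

P(B) = 1 − (0.093 + 0.262) = 0.645.
P(E|A) = 1 − 0.618 = 0.382.
P(E|B) = 1 − 0.681 = 0.319.
P(E) = P(E|A)·P(A) + P(E|B)·P(B) + P(E|C)·P(C)
      = 0.382·0.093 + 0.319·0.645 + 0.1·0.262
      = 0.035526 + 0.205755 + 0.0262 = 0.267481

0.2675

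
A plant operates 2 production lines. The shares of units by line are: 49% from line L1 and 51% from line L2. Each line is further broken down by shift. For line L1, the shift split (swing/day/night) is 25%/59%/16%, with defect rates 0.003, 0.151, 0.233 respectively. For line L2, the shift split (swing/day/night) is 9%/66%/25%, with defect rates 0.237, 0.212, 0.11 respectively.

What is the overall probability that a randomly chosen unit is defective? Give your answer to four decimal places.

0.1586

P(D|L1) = 0.25·0.003 + 0.59·0.151 + 0.16·0.233 = 0.00075 + 0.08909 + 0.03728 = 0.12712
P(D|L2) = 0.09·0.237 + 0.66·0.212 + 0.25·0.11 = 0.02133 + 0.13992 + 0.0275 = 0.18875
Then overall,
P(D) = 0.49·0.12712 + 0.51·0.18875
      = 0.0622888 + 0.0962625 = 0.1585513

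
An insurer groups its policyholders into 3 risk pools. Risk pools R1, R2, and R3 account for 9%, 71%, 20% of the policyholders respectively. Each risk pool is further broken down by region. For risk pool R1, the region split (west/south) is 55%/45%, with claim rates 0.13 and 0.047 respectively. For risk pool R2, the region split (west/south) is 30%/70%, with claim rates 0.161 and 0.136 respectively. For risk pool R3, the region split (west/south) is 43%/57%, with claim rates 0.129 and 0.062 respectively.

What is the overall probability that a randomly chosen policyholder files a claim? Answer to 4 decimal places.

0.1284

P(C|R1) = 0.55·0.13 + 0.45·0.047 = 0.0715 + 0.02115 = 0.09265
P(C|R2) = 0.3·0.161 + 0.7·0.136 = 0.0483 + 0.0952 = 0.1435
P(C|R3) = 0.43·0.129 + 0.57·0.062 = 0.05547 + 0.03534 = 0.09081
Then overall,
P(C) = 0.09·0.09265 + 0.71·0.1435 + 0.2·0.09081
      = 0.0083385 + 0.101885 + 0.018162 = 0.1283855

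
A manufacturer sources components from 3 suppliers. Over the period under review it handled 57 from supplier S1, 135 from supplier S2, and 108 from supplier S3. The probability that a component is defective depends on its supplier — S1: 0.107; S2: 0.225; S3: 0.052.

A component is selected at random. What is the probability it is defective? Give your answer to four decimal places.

0.1403

Total: 57 + 135 + 108 = 300.
P(S1) = 57/300 = 0.19. P(S2) = 135/300 = 0.45. P(S3) = 108/300 = 0.36.
By the law of total probability,
P(D) = P(D|S1)·P(S1) + P(D|S2)·P(S2) + P(D|S3)·P(S3)
      = 0.107·0.19 + 0.225·0.45 + 0.052·0.36
      = 0.02033 + 0.10125 + 0.01872 = 0.1403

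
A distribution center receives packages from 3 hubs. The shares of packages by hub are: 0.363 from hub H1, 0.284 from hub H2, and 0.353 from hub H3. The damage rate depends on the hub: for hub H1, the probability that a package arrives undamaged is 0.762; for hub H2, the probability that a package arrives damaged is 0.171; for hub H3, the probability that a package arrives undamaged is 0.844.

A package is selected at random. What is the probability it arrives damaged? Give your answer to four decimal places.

P(D) ≈ 0.1900

P(D|H1) = 1 − 0.762 = 0.238.
P(D|H3) = 1 − 0.844 = 0.156.
P(D) = P(D|H1)·P(H1) + P(D|H2)·P(H2) + P(D|H3)·P(H3)
      = 0.238·0.363 + 0.171·0.284 + 0.156·0.353
      = 0.086394 + 0.048564 + 0.055068 = 0.190026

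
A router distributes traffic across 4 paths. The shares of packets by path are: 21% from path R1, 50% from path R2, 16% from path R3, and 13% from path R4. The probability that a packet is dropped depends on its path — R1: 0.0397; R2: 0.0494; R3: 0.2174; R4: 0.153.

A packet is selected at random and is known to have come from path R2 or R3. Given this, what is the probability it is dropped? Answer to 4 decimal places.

0.0901

Let S = {R2, R3}.
P(S) = 0.5 + 0.16 = 0.66.
P(L ∩ S) = 0.0494·0.5 + 0.2174·0.16 = 0.0247 + 0.034784 = 0.059484.
P(L | S) = 0.059484 / 0.66 = 0.090127…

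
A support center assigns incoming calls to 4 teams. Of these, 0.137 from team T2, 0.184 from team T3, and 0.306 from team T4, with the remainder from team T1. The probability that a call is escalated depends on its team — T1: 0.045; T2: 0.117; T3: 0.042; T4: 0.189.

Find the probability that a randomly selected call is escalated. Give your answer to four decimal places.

P(T1) = 1 − (0.137 + 0.184 + 0.306) = 0.373.
P(E) = P(E|T1)·P(T1) + P(E|T2)·P(T2) + P(E|T3)·P(T3) + P(E|T4)·P(T4)
      = 0.045·0.373 + 0.117·0.137 + 0.042·0.184 + 0.189·0.306
      = 0.016785 + 0.016029 + 0.007728 + 0.057834 = 0.098376

P(E) ≈ 0.0984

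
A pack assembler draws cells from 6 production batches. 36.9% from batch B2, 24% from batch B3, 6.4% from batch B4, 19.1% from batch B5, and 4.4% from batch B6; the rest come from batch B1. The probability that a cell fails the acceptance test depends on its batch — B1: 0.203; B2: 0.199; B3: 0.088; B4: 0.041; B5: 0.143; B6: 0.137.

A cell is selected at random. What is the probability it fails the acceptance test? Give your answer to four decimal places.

P(F) ≈ 0.1492

P(B1) = 1 − (0.369 + 0.24 + 0.064 + 0.191 + 0.044) = 0.092.
P(F) = P(F|B1)·P(B1) + P(F|B2)·P(B2) + P(F|B3)·P(B3) + P(F|B4)·P(B4) + P(F|B5)·P(B5) + P(F|B6)·P(B6)
      = 0.203·0.092 + 0.199·0.369 + 0.088·0.24 + 0.041·0.064 + 0.143·0.191 + 0.137·0.044
      = 0.018676 + 0.073431 + 0.02112 + 0.002624 + 0.027313 + 0.006028 = 0.149192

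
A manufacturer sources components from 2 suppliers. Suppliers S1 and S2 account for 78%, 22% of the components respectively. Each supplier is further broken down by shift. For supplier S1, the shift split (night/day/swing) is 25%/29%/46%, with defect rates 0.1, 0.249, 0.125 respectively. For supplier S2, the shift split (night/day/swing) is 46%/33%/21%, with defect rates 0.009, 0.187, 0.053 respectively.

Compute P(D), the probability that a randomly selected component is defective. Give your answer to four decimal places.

P(D) ≈ 0.1376

P(D|S1) = 0.25·0.1 + 0.29·0.249 + 0.46·0.125 = 0.025 + 0.07221 + 0.0575 = 0.15471
P(D|S2) = 0.46·0.009 + 0.33·0.187 + 0.21·0.053 = 0.00414 + 0.06171 + 0.01113 = 0.07698
Then overall,
P(D) = 0.78·0.15471 + 0.22·0.07698
      = 0.1206738 + 0.0169356 = 0.1376094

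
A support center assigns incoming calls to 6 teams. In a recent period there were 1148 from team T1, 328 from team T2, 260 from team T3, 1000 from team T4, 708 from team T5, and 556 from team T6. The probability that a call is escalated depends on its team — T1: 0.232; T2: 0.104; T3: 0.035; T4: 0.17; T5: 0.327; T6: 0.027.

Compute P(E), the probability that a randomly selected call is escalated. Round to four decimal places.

P(E) ≈ 0.1815

Total: 1148 + 328 + 260 + 1000 + 708 + 556 = 4000.
P(T1) = 1148/4000 = 0.287. P(T2) = 328/4000 = 0.082. P(T3) = 260/4000 = 0.065. P(T4) = 1000/4000 = 0.25. P(T5) = 708/4000 = 0.177. P(T6) = 556/4000 = 0.139.
P(E) = P(E|T1)·P(T1) + P(E|T2)·P(T2) + P(E|T3)·P(T3) + P(E|T4)·P(T4) + P(E|T5)·P(T5) + P(E|T6)·P(T6)
      = 0.232·0.287 + 0.104·0.082 + 0.035·0.065 + 0.17·0.25 + 0.327·0.177 + 0.027·0.139
      = 0.066584 + 0.008528 + 0.002275 + 0.0425 + 0.057879 + 0.003753 = 0.181519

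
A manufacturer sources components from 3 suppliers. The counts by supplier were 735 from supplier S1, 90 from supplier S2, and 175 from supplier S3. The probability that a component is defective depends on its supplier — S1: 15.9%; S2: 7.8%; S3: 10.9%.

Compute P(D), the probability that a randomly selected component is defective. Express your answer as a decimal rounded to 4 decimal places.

Total: 735 + 90 + 175 = 1000.
P(S1) = 735/1000 = 0.735. P(S2) = 90/1000 = 0.09. P(S3) = 175/1000 = 0.175.
Using total probability over the partition,
P(D) = P(D|S1)·P(S1) + P(D|S2)·P(S2) + P(D|S3)·P(S3)
      = 0.159·0.735 + 0.078·0.09 + 0.109·0.175
      = 0.116865 + 0.00702 + 0.019075 = 0.14296

0.1430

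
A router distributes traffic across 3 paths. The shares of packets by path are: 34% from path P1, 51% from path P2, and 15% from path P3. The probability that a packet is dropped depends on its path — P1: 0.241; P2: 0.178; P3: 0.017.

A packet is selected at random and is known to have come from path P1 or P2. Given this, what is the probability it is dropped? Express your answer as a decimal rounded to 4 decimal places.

P(L|S) ≈ 0.2032

Let S = {P1, P2}.
P(S) = 0.34 + 0.51 = 0.85.
P(L ∩ S) = 0.241·0.34 + 0.178·0.51 = 0.08194 + 0.09078 = 0.17272.
P(L | S) = 0.17272 / 0.85 = 0.203200…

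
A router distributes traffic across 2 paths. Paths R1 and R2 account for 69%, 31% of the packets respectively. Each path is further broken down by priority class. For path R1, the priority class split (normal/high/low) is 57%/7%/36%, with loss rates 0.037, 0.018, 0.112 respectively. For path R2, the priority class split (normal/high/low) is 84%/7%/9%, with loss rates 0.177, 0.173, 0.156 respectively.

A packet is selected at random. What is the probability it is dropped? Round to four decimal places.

P(L) ≈ 0.0974

P(L|R1) = 0.57·0.037 + 0.07·0.018 + 0.36·0.112 = 0.02109 + 0.00126 + 0.04032 = 0.06267
P(L|R2) = 0.84·0.177 + 0.07·0.173 + 0.09·0.156 = 0.14868 + 0.01211 + 0.01404 = 0.17483
Then overall,
P(L) = 0.69·0.06267 + 0.31·0.17483
      = 0.0432423 + 0.0541973 = 0.0974396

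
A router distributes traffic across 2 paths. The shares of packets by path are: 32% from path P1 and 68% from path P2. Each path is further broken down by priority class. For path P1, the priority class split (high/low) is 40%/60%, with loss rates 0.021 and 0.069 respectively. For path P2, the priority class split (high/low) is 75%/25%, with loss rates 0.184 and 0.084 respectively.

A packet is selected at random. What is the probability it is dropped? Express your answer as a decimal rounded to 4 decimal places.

0.1241

P(L|P1) = 0.4·0.021 + 0.6·0.069 = 0.0084 + 0.0414 = 0.0498
P(L|P2) = 0.75·0.184 + 0.25·0.084 = 0.138 + 0.021 = 0.159
Then overall,
P(L) = 0.32·0.0498 + 0.68·0.159
      = 0.015936 + 0.10812 = 0.124056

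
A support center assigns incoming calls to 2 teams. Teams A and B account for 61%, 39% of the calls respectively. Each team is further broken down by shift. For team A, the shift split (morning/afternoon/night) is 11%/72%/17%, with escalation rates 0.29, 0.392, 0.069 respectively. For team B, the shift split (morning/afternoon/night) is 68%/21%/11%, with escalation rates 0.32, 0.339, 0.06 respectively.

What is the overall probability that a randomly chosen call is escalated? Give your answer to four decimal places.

P(E|A) = 0.11·0.29 + 0.72·0.392 + 0.17·0.069 = 0.0319 + 0.28224 + 0.01173 = 0.32587
P(E|B) = 0.68·0.32 + 0.21·0.339 + 0.11·0.06 = 0.2176 + 0.07119 + 0.0066 = 0.29539
By total probability over the outer partition,
P(E) = 0.61·0.32587 + 0.39·0.29539
      = 0.1987807 + 0.1152021 = 0.3139828

0.3140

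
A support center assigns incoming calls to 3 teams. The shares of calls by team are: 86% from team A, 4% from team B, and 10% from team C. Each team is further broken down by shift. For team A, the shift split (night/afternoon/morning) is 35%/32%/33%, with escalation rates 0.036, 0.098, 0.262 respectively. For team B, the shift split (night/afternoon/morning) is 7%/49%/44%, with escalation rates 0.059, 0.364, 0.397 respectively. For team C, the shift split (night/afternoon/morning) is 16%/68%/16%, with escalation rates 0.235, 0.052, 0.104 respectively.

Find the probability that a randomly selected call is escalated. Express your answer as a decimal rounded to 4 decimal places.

0.1354

P(E|A) = 0.35·0.036 + 0.32·0.098 + 0.33·0.262 = 0.0126 + 0.03136 + 0.08646 = 0.13042
P(E|B) = 0.07·0.059 + 0.49·0.364 + 0.44·0.397 = 0.00413 + 0.17836 + 0.17468 = 0.35717
P(E|C) = 0.16·0.235 + 0.68·0.052 + 0.16·0.104 = 0.0376 + 0.03536 + 0.01664 = 0.0896
Then overall,
P(E) = 0.86·0.13042 + 0.04·0.35717 + 0.1·0.0896
      = 0.1121612 + 0.0142868 + 0.00896 = 0.135408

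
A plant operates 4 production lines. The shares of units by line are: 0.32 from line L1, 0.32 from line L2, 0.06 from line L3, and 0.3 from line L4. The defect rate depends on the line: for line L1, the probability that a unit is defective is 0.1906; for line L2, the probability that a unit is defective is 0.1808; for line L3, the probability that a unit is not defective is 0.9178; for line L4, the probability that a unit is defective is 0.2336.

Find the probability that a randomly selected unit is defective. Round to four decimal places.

P(D|L3) = 1 − 0.9178 = 0.0822.
P(D) = P(D|L1)·P(L1) + P(D|L2)·P(L2) + P(D|L3)·P(L3) + P(D|L4)·P(L4)
      = 0.1906·0.32 + 0.1808·0.32 + 0.0822·0.06 + 0.2336·0.3
      = 0.060992 + 0.057856 + 0.004932 + 0.07008 = 0.19386

0.1939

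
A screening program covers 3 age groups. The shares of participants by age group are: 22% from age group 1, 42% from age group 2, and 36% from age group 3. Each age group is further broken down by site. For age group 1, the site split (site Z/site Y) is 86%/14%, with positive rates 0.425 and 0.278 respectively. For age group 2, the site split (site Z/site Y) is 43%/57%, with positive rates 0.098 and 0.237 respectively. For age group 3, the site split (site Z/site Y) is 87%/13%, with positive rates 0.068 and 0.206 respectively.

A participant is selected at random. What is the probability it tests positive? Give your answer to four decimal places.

P(T|1) = 0.86·0.425 + 0.14·0.278 = 0.3655 + 0.03892 = 0.40442
P(T|2) = 0.43·0.098 + 0.57·0.237 = 0.04214 + 0.13509 = 0.17723
P(T|3) = 0.87·0.068 + 0.13·0.206 = 0.05916 + 0.02678 = 0.08594
By total probability over the outer partition,
P(T) = 0.22·0.40442 + 0.42·0.17723 + 0.36·0.08594
      = 0.0889724 + 0.0744366 + 0.0309384 = 0.1943474

P(T) ≈ 0.1943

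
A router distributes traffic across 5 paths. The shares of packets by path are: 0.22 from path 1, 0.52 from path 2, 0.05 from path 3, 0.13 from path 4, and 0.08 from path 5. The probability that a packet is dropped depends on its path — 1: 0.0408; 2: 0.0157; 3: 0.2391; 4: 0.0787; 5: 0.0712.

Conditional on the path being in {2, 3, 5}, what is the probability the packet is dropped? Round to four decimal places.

Let S = {2, 3, 5}.
P(S) = 0.52 + 0.05 + 0.08 = 0.65.
P(L ∩ S) = 0.0157·0.52 + 0.2391·0.05 + 0.0712·0.08 = 0.008164 + 0.011955 + 0.005696 = 0.025815.
P(L | S) = 0.025815 / 0.65 = 0.039715…

0.0397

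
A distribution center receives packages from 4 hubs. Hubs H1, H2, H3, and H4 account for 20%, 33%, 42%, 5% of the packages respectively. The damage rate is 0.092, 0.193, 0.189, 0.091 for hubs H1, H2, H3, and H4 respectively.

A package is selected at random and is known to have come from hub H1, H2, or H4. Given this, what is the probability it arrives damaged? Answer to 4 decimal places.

P(D|S) ≈ 0.1494

Let S = {H1, H2, H4}.
P(S) = 0.2 + 0.33 + 0.05 = 0.58.
P(D ∩ S) = 0.092·0.2 + 0.193·0.33 + 0.091·0.05 = 0.0184 + 0.06369 + 0.00455 = 0.08664.
P(D | S) = 0.08664 / 0.58 = 0.149379…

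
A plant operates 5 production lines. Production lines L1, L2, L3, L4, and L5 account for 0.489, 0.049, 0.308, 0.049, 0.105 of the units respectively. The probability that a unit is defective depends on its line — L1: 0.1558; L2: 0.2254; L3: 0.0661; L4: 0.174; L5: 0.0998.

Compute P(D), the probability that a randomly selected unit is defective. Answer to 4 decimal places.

0.1266

Using total probability over the partition,
P(D) = P(D|L1)·P(L1) + P(D|L2)·P(L2) + P(D|L3)·P(L3) + P(D|L4)·P(L4) + P(D|L5)·P(L5)
      = 0.1558·0.489 + 0.2254·0.049 + 0.0661·0.308 + 0.174·0.049 + 0.0998·0.105
      = 0.0761862 + 0.0110446 + 0.0203588 + 0.008526 + 0.010479 = 0.1265946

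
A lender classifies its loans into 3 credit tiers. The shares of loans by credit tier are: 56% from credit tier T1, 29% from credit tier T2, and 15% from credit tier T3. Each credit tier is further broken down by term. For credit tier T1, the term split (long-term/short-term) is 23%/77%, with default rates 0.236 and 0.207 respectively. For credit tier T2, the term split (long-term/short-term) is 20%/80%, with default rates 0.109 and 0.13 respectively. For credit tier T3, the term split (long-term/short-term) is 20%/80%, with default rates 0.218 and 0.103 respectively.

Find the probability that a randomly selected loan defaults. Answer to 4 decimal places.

P(D) ≈ 0.1750

P(D|T1) = 0.23·0.236 + 0.77·0.207 = 0.05428 + 0.15939 = 0.21367
P(D|T2) = 0.2·0.109 + 0.8·0.13 = 0.0218 + 0.104 = 0.1258
P(D|T3) = 0.2·0.218 + 0.8·0.103 = 0.0436 + 0.0824 = 0.126
By total probability over the outer partition,
P(D) = 0.56·0.21367 + 0.29·0.1258 + 0.15·0.126
      = 0.1196552 + 0.036482 + 0.0189 = 0.1750372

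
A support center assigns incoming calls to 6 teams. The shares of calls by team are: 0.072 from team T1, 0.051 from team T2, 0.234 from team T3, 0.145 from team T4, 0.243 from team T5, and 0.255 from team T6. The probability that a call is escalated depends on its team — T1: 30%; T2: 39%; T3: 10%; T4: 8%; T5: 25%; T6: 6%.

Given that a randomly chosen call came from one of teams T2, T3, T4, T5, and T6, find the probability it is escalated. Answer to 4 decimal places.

Let S = {T2, T3, T4, T5, T6}.
P(S) = 0.051 + 0.234 + 0.145 + 0.243 + 0.255 = 0.928.
P(E ∩ S) = 0.39·0.051 + 0.1·0.234 + 0.08·0.145 + 0.25·0.243 + 0.06·0.255 = 0.01989 + 0.0234 + 0.0116 + 0.06075 + 0.0153 = 0.13094.
P(E | S) = 0.13094 / 0.928 = 0.141099…

0.1411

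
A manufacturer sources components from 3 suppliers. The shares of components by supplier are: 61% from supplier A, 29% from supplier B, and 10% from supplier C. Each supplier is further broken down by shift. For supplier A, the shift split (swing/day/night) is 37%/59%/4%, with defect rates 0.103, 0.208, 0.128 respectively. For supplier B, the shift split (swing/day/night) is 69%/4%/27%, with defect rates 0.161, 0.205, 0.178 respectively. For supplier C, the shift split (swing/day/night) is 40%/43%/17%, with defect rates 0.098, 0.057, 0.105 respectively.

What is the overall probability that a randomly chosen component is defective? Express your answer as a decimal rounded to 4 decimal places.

P(D) ≈ 0.1579

P(D|A) = 0.37·0.103 + 0.59·0.208 + 0.04·0.128 = 0.03811 + 0.12272 + 0.00512 = 0.16595
P(D|B) = 0.69·0.161 + 0.04·0.205 + 0.27·0.178 = 0.11109 + 0.0082 + 0.04806 = 0.16735
P(D|C) = 0.4·0.098 + 0.43·0.057 + 0.17·0.105 = 0.0392 + 0.02451 + 0.01785 = 0.08156
By total probability over the outer partition,
P(D) = 0.61·0.16595 + 0.29·0.16735 + 0.1·0.08156
      = 0.1012295 + 0.0485315 + 0.008156 = 0.157917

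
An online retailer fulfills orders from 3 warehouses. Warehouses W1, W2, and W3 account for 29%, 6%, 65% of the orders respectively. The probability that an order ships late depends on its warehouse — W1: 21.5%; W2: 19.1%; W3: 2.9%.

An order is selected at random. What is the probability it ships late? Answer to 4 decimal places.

0.0927

P(L) = P(L|W1)·P(W1) + P(L|W2)·P(W2) + P(L|W3)·P(W3)
      = 0.215·0.29 + 0.191·0.06 + 0.029·0.65
      = 0.06235 + 0.01146 + 0.01885 = 0.09266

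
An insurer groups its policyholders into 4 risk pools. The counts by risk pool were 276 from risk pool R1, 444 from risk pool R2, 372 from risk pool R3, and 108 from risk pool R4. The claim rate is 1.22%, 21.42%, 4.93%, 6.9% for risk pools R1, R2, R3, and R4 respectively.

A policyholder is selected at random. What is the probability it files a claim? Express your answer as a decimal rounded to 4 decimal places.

P(C) ≈ 0.1036

Total: 276 + 444 + 372 + 108 = 1200.
P(R1) = 276/1200 = 0.23. P(R2) = 444/1200 = 0.37. P(R3) = 372/1200 = 0.31. P(R4) = 108/1200 = 0.09.
By the law of total probability,
P(C) = P(C|R1)·P(R1) + P(C|R2)·P(R2) + P(C|R3)·P(R3) + P(C|R4)·P(R4)
      = 0.0122·0.23 + 0.2142·0.37 + 0.0493·0.31 + 0.069·0.09
      = 0.002806 + 0.079254 + 0.015283 + 0.00621 = 0.103553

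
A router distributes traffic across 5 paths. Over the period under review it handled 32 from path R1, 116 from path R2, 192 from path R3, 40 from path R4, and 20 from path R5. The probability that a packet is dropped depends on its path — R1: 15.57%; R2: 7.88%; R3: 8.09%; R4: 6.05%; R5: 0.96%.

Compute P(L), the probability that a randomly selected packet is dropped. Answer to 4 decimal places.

Total: 32 + 116 + 192 + 40 + 20 = 400.
P(R1) = 32/400 = 0.08. P(R2) = 116/400 = 0.29. P(R3) = 192/400 = 0.48. P(R4) = 40/400 = 0.1. P(R5) = 20/400 = 0.05.
By the law of total probability,
P(L) = P(L|R1)·P(R1) + P(L|R2)·P(R2) + P(L|R3)·P(R3) + P(L|R4)·P(R4) + P(L|R5)·P(R5)
      = 0.1557·0.08 + 0.0788·0.29 + 0.0809·0.48 + 0.0605·0.1 + 0.0096·0.05
      = 0.012456 + 0.022852 + 0.038832 + 0.00605 + 0.00048 = 0.08067

0.0807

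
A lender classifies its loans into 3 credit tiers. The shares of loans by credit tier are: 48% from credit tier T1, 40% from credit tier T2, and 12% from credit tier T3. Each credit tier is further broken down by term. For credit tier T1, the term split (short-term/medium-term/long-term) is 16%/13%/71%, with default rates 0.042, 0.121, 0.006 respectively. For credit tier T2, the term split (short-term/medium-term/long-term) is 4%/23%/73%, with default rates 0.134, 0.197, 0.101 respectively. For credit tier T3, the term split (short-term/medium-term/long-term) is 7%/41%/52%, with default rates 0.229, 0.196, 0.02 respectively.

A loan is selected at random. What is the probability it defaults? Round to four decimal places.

0.0754

P(D|T1) = 0.16·0.042 + 0.13·0.121 + 0.71·0.006 = 0.00672 + 0.01573 + 0.00426 = 0.02671
P(D|T2) = 0.04·0.134 + 0.23·0.197 + 0.73·0.101 = 0.00536 + 0.04531 + 0.07373 = 0.1244
P(D|T3) = 0.07·0.229 + 0.41·0.196 + 0.52·0.02 = 0.01603 + 0.08036 + 0.0104 = 0.10679
Then overall,
P(D) = 0.48·0.02671 + 0.4·0.1244 + 0.12·0.10679
      = 0.0128208 + 0.04976 + 0.0128148 = 0.0753956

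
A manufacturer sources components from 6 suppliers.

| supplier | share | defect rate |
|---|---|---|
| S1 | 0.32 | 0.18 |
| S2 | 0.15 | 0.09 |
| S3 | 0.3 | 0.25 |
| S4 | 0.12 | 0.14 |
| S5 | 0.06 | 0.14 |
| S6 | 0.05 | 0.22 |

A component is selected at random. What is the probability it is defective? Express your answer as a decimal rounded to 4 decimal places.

Using total probability over the partition,
P(D) = P(D|S1)·P(S1) + P(D|S2)·P(S2) + P(D|S3)·P(S3) + P(D|S4)·P(S4) + P(D|S5)·P(S5) + P(D|S6)·P(S6)
      = 0.18·0.32 + 0.09·0.15 + 0.25·0.3 + 0.14·0.12 + 0.14·0.06 + 0.22·0.05
      = 0.0576 + 0.0135 + 0.075 + 0.0168 + 0.0084 + 0.011 = 0.1823

P(D) ≈ 0.1823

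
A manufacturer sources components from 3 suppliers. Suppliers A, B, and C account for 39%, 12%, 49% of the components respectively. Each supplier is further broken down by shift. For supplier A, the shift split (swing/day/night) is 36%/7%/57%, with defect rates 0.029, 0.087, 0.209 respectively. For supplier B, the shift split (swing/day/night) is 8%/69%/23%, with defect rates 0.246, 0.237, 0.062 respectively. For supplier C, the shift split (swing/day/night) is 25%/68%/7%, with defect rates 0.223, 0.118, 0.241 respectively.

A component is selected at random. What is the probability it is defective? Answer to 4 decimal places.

P(D|A) = 0.36·0.029 + 0.07·0.087 + 0.57·0.209 = 0.01044 + 0.00609 + 0.11913 = 0.13566
P(D|B) = 0.08·0.246 + 0.69·0.237 + 0.23·0.062 = 0.01968 + 0.16353 + 0.01426 = 0.19747
P(D|C) = 0.25·0.223 + 0.68·0.118 + 0.07·0.241 = 0.05575 + 0.08024 + 0.01687 = 0.15286
By total probability over the outer partition,
P(D) = 0.39·0.13566 + 0.12·0.19747 + 0.49·0.15286
      = 0.0529074 + 0.0236964 + 0.0749014 = 0.1515052

0.1515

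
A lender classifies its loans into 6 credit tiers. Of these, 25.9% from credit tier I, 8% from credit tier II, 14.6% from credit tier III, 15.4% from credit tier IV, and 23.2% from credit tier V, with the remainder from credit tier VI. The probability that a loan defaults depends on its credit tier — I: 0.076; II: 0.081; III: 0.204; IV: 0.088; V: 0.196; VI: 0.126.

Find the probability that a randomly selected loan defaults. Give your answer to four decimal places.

P(VI) = 1 − (0.259 + 0.08 + 0.146 + 0.154 + 0.232) = 0.129.
P(D) = P(D|I)·P(I) + P(D|II)·P(II) + P(D|III)·P(III) + P(D|IV)·P(IV) + P(D|V)·P(V) + P(D|VI)·P(VI)
      = 0.076·0.259 + 0.081·0.08 + 0.204·0.146 + 0.088·0.154 + 0.196·0.232 + 0.126·0.129
      = 0.019684 + 0.00648 + 0.029784 + 0.013552 + 0.045472 + 0.016254 = 0.131226

P(D) ≈ 0.1312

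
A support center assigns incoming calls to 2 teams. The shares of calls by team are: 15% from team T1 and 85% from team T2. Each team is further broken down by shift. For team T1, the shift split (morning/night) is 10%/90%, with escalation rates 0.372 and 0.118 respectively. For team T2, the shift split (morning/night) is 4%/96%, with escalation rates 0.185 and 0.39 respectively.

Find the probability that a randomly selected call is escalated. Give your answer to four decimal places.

P(E) ≈ 0.3460

P(E|T1) = 0.1·0.372 + 0.9·0.118 = 0.0372 + 0.1062 = 0.1434
P(E|T2) = 0.04·0.185 + 0.96·0.39 = 0.0074 + 0.3744 = 0.3818
By total probability over the outer partition,
P(E) = 0.15·0.1434 + 0.85·0.3818
      = 0.02151 + 0.32453 = 0.34604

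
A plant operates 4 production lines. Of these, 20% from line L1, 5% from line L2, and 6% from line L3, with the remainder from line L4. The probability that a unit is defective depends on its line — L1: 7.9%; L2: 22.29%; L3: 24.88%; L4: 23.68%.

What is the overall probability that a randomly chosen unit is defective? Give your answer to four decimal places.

P(L4) = 1 − (0.2 + 0.05 + 0.06) = 0.69.
By the law of total probability,
P(D) = P(D|L1)·P(L1) + P(D|L2)·P(L2) + P(D|L3)·P(L3) + P(D|L4)·P(L4)
      = 0.079·0.2 + 0.2229·0.05 + 0.2488·0.06 + 0.2368·0.69
      = 0.0158 + 0.011145 + 0.014928 + 0.163392 = 0.205265

P(D) ≈ 0.2053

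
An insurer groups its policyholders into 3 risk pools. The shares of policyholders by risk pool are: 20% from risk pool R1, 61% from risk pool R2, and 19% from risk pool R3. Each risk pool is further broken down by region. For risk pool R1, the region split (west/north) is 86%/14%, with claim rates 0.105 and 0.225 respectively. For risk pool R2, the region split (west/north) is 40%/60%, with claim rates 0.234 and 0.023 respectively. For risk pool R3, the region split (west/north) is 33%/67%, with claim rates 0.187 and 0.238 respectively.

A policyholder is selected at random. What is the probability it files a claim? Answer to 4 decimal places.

P(C|R1) = 0.86·0.105 + 0.14·0.225 = 0.0903 + 0.0315 = 0.1218
P(C|R2) = 0.4·0.234 + 0.6·0.023 = 0.0936 + 0.0138 = 0.1074
P(C|R3) = 0.33·0.187 + 0.67·0.238 = 0.06171 + 0.15946 = 0.22117
By total probability over the outer partition,
P(C) = 0.2·0.1218 + 0.61·0.1074 + 0.19·0.22117
      = 0.02436 + 0.065514 + 0.0420223 = 0.1318963

0.1319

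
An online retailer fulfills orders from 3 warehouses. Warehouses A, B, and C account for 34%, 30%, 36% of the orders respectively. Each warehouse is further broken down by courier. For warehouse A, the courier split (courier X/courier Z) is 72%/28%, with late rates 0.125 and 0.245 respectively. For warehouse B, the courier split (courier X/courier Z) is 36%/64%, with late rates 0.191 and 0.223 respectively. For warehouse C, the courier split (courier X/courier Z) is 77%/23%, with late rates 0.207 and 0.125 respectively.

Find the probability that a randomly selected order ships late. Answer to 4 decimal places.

0.1851

P(L|A) = 0.72·0.125 + 0.28·0.245 = 0.09 + 0.0686 = 0.1586
P(L|B) = 0.36·0.191 + 0.64·0.223 = 0.06876 + 0.14272 = 0.21148
P(L|C) = 0.77·0.207 + 0.23·0.125 = 0.15939 + 0.02875 = 0.18814
Then overall,
P(L) = 0.34·0.1586 + 0.3·0.21148 + 0.36·0.18814
      = 0.053924 + 0.063444 + 0.0677304 = 0.1850984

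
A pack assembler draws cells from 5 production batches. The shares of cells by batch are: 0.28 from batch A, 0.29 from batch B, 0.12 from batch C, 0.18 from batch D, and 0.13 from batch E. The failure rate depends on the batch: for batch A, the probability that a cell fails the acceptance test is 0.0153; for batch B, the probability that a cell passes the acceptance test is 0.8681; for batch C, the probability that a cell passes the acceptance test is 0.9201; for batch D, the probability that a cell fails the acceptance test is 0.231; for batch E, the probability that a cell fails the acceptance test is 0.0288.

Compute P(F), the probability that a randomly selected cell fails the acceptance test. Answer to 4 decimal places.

P(F|B) = 1 − 0.8681 = 0.1319.
P(F|C) = 1 − 0.9201 = 0.0799.
By the law of total probability,
P(F) = P(F|A)·P(A) + P(F|B)·P(B) + P(F|C)·P(C) + P(F|D)·P(D) + P(F|E)·P(E)
      = 0.0153·0.28 + 0.1319·0.29 + 0.0799·0.12 + 0.231·0.18 + 0.0288·0.13
      = 0.004284 + 0.038251 + 0.009588 + 0.04158 + 0.003744 = 0.097447

P(F) ≈ 0.0974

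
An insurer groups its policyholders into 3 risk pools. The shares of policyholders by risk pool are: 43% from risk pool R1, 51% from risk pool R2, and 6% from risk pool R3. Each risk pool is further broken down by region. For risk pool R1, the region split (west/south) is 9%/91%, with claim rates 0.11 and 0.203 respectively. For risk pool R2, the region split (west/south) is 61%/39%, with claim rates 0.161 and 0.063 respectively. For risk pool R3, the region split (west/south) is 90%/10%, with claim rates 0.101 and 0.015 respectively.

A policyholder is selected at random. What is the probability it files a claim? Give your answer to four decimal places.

P(C|R1) = 0.09·0.11 + 0.91·0.203 = 0.0099 + 0.18473 = 0.19463
P(C|R2) = 0.61·0.161 + 0.39·0.063 = 0.09821 + 0.02457 = 0.12278
P(C|R3) = 0.9·0.101 + 0.1·0.015 = 0.0909 + 0.0015 = 0.0924
By total probability over the outer partition,
P(C) = 0.43·0.19463 + 0.51·0.12278 + 0.06·0.0924
      = 0.0836909 + 0.0626178 + 0.005544 = 0.1518527

0.1519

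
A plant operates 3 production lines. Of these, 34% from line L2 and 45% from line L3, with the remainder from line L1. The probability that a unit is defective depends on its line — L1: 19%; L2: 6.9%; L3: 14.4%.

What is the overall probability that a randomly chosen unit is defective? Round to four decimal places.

P(L1) = 1 − (0.34 + 0.45) = 0.21.
P(D) = P(D|L1)·P(L1) + P(D|L2)·P(L2) + P(D|L3)·P(L3)
      = 0.19·0.21 + 0.069·0.34 + 0.144·0.45
      = 0.0399 + 0.02346 + 0.0648 = 0.12816

P(D) ≈ 0.1282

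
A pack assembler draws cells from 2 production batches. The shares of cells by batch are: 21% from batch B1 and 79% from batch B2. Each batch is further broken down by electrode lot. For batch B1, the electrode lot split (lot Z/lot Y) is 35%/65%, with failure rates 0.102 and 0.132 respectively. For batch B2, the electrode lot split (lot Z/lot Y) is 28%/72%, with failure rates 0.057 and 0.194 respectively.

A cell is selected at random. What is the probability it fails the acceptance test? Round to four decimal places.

P(F) ≈ 0.1485

P(F|B1) = 0.35·0.102 + 0.65·0.132 = 0.0357 + 0.0858 = 0.1215
P(F|B2) = 0.28·0.057 + 0.72·0.194 = 0.01596 + 0.13968 = 0.15564
Then overall,
P(F) = 0.21·0.1215 + 0.79·0.15564
      = 0.025515 + 0.1229556 = 0.1484706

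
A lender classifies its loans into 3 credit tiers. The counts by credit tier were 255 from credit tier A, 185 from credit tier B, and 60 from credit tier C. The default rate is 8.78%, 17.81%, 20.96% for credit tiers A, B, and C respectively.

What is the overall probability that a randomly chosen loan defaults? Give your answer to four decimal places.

0.1358

Total: 255 + 185 + 60 = 500.
P(A) = 255/500 = 0.51. P(B) = 185/500 = 0.37. P(C) = 60/500 = 0.12.
Summing over the partition,
P(D) = P(D|A)·P(A) + P(D|B)·P(B) + P(D|C)·P(C)
      = 0.0878·0.51 + 0.1781·0.37 + 0.2096·0.12
      = 0.044778 + 0.065897 + 0.025152 = 0.135827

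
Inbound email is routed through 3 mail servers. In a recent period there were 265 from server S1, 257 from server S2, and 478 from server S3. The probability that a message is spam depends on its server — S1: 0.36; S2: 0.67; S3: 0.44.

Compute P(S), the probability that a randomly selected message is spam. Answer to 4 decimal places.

Total: 265 + 257 + 478 = 1000.
P(S1) = 265/1000 = 0.265. P(S2) = 257/1000 = 0.257. P(S3) = 478/1000 = 0.478.
By the law of total probability,
P(S) = P(S|S1)·P(S1) + P(S|S2)·P(S2) + P(S|S3)·P(S3)
      = 0.36·0.265 + 0.67·0.257 + 0.44·0.478
      = 0.0954 + 0.17219 + 0.21032 = 0.47791

0.4779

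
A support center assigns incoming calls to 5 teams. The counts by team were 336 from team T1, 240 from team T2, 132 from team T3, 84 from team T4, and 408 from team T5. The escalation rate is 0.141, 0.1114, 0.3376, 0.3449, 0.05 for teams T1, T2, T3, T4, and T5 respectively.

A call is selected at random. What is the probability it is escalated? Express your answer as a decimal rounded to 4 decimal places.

Total: 336 + 240 + 132 + 84 + 408 = 1200.
P(T1) = 336/1200 = 0.28. P(T2) = 240/1200 = 0.2. P(T3) = 132/1200 = 0.11. P(T4) = 84/1200 = 0.07. P(T5) = 408/1200 = 0.34.
P(E) = P(E|T1)·P(T1) + P(E|T2)·P(T2) + P(E|T3)·P(T3) + P(E|T4)·P(T4) + P(E|T5)·P(T5)
      = 0.141·0.28 + 0.1114·0.2 + 0.3376·0.11 + 0.3449·0.07 + 0.05·0.34
      = 0.03948 + 0.02228 + 0.037136 + 0.024143 + 0.017 = 0.140039

0.1400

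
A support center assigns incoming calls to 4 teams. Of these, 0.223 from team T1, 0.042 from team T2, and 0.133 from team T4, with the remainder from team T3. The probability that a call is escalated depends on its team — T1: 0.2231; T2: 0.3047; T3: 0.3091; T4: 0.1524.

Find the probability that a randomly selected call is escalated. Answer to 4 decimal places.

P(T3) = 1 − (0.223 + 0.042 + 0.133) = 0.602.
P(E) = P(E|T1)·P(T1) + P(E|T2)·P(T2) + P(E|T3)·P(T3) + P(E|T4)·P(T4)
      = 0.2231·0.223 + 0.3047·0.042 + 0.3091·0.602 + 0.1524·0.133
      = 0.0497513 + 0.0127974 + 0.1860782 + 0.0202692 = 0.2688961

P(E) ≈ 0.2689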